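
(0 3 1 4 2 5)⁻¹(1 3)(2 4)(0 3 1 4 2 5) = (1 4)(2 5)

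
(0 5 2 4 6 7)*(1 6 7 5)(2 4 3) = (0 1 6 5 4 7)(2 3)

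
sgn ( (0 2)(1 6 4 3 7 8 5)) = -1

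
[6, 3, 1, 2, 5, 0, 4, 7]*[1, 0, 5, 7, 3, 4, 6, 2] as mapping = [0→6, 1→7, 2→0, 3→5, 4→4, 5→1, 6→3, 7→2] 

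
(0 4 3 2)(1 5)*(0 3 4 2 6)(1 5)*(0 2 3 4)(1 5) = (0 3 6 2 4)(1 5)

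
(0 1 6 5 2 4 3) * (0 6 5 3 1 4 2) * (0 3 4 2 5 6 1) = (0 2 5 3 1 6 4)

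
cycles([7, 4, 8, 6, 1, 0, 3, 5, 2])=(0 7 5)(1 4)(2 8)(3 6)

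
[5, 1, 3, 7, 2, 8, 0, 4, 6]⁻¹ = [6, 1, 4, 2, 7, 0, 8, 3, 5]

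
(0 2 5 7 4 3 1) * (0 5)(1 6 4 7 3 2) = (0 1 5 3 6 4 2)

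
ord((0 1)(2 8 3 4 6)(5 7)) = 10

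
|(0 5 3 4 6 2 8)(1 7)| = 14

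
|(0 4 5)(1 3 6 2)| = 12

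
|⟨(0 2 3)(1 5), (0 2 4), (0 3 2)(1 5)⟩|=24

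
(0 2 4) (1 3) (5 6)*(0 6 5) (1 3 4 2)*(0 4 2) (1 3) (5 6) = (0 3 1 2) (4 5 6) 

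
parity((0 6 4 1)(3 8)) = even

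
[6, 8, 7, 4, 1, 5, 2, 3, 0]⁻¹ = [8, 4, 6, 7, 3, 5, 0, 2, 1]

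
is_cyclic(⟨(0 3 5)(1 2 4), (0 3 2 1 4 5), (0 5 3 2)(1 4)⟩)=no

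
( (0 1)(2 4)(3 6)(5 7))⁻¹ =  (0 1)(2 4)(3 6)(5 7)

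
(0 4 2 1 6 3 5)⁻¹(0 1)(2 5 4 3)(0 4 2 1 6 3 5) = (0 2 5 1)(4 6)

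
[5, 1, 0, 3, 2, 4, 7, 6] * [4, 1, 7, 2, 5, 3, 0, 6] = [3, 1, 4, 2, 7, 5, 6, 0]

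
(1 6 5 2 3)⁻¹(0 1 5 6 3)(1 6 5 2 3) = (0 6 2 5 1)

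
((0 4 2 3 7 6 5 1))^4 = (0 7)(1 3)(2 5)(4 6)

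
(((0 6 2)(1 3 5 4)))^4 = (0 6 2)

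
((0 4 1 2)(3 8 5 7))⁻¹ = (0 2 1 4)(3 7 5 8)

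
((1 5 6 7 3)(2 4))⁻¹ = (1 3 7 6 5)(2 4)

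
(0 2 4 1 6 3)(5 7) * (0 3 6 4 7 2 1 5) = (0 1 4 5 2 7)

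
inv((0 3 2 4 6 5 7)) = (0 7 5 6 4 2 3)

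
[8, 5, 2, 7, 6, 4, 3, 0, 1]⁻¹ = [7, 8, 2, 6, 5, 1, 4, 3, 0]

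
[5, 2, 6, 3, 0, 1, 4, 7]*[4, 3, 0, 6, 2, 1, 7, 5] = [1, 0, 7, 6, 4, 3, 2, 5]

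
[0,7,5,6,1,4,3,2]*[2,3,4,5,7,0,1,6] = [2,6,0,1,3,7,5,4]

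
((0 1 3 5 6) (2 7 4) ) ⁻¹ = (0 6 5 3 1) (2 4 7) 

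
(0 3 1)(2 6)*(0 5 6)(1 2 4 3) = (0 1 5 6 4 3 2)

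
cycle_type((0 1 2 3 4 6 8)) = 7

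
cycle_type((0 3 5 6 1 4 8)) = 7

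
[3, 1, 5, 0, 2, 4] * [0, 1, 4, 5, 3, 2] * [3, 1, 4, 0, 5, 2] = [2, 1, 4, 3, 5, 0]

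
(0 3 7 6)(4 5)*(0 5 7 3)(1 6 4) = (1 6 5)(4 7)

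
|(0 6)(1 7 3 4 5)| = 10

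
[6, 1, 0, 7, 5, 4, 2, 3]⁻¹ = [2, 1, 6, 7, 5, 4, 0, 3]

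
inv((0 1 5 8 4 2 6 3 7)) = (0 7 3 6 2 4 8 5 1)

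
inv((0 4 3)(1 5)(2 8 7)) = (0 3 4)(1 5)(2 7 8)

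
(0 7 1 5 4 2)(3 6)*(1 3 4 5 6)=(0 7 3 1 6 4 2)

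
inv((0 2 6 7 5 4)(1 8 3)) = (0 4 5 7 6 2)(1 3 8)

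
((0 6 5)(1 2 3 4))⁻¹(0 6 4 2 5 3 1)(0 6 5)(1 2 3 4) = (0 4 2 6 5 1 3)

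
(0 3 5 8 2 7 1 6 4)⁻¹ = (0 4 6 1 7 2 8 5 3)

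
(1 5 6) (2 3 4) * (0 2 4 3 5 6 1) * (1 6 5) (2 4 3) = (0 4 3 2 1 5 6) 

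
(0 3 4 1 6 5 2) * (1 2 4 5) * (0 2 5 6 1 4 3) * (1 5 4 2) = (1 5 3 6 2)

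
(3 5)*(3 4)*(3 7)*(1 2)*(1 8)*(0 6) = (0 6)(1 2 8)(3 5 4 7)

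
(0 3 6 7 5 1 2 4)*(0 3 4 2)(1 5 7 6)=(0 4 3 1)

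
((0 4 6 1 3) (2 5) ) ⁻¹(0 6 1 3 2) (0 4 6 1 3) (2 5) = (0 5 4 1 3) 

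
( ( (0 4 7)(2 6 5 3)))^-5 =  (0 4 7)(2 3 5 6)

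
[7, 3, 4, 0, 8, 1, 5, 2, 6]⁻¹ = [3, 5, 7, 1, 2, 6, 8, 0, 4]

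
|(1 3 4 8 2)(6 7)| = 10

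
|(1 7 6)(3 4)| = 6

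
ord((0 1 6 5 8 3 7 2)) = 8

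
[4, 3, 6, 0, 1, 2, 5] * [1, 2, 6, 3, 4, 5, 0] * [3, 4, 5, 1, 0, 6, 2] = [0, 1, 3, 4, 5, 2, 6]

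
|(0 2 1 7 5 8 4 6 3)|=9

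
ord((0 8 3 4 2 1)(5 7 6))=6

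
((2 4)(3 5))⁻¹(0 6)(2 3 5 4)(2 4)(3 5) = (0 6)(2 4 5 3)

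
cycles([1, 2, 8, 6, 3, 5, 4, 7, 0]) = (0 1 2 8) (3 6 4) 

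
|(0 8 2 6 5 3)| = 6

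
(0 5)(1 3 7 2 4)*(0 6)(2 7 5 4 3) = (0 4 1 2 3 5 6)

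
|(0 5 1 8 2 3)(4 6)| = 6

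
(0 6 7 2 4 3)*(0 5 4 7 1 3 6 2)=(0 2 7)(1 3 5 4 6)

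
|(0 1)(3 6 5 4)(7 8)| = 4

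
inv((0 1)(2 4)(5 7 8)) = (0 1)(2 4)(5 8 7)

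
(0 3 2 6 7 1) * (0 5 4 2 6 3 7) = (0 7 1 5 4 2 3 6)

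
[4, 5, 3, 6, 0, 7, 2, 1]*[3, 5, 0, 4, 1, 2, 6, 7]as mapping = [0→1, 1→2, 2→4, 3→6, 4→3, 5→7, 6→0, 7→5]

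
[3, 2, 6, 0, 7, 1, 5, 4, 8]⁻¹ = [3, 5, 1, 0, 7, 6, 2, 4, 8]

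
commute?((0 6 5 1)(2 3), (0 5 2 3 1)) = no:(0 6 5 1)(2 3) * (0 5 2 3 1) = (0 6 2 1 5), (0 5 2 3 1) * (0 6 5 1)(2 3) = (0 1 6 5 3)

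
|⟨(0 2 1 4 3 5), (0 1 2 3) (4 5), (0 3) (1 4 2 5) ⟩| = 720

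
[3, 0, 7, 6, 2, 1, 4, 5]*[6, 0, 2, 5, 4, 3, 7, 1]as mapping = [0→5, 1→6, 2→1, 3→7, 4→2, 5→0, 6→4, 7→3]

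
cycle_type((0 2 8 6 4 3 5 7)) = 8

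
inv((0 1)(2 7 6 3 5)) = (0 1)(2 5 3 6 7)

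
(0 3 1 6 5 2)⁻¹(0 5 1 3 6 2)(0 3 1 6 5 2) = (0 3 2 6 1 5)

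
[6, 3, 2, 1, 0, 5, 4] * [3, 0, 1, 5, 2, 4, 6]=[6, 5, 1, 0, 3, 4, 2]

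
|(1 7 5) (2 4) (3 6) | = 6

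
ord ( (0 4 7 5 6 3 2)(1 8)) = 14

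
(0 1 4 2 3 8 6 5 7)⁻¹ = (0 7 5 6 8 3 2 4 1)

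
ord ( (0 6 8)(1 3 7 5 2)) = 15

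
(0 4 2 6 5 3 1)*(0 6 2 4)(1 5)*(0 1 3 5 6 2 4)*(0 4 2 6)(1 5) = (0 5 1 6 3)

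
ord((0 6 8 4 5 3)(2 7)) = 6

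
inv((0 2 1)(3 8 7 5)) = (0 1 2)(3 5 7 8)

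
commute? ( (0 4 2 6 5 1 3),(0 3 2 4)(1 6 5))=no: (0 4 2 6 5 1 3) * (0 3 2 4)(1 6 5)=(1 2 5 6),(0 3 2 4)(1 6 5) * (0 4 2 6 5 1 3)=(1 5 3 6)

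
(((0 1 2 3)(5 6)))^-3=(0 1 2 3)(5 6)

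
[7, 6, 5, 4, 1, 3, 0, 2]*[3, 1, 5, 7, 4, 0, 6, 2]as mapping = [0→2, 1→6, 2→0, 3→4, 4→1, 5→7, 6→3, 7→5]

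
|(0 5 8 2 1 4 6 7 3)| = 9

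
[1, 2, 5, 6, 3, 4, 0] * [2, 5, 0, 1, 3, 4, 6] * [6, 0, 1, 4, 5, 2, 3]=[2, 6, 5, 3, 0, 4, 1]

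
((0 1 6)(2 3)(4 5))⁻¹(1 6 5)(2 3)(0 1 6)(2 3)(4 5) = (0 4 6)(2 3)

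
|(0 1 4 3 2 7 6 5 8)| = 9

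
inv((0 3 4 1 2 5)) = (0 5 2 1 4 3)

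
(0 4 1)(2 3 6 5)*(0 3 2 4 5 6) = (0 5 4 1 3)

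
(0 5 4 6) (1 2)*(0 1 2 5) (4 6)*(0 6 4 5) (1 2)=(0 6 2 1) (4 5) 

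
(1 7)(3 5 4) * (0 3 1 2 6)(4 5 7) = (0 3 7 2 6)(1 4)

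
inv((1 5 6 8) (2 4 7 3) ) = (1 8 6 5) (2 3 7 4) 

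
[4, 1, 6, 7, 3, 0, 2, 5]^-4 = [4, 1, 2, 7, 3, 0, 6, 5]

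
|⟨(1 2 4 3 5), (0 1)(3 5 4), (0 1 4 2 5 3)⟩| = 720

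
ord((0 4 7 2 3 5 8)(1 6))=14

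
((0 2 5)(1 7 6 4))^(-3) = (1 7 6 4)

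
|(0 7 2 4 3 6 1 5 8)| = 9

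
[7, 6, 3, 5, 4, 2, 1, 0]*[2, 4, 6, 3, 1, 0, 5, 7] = [7, 5, 3, 0, 1, 6, 4, 2]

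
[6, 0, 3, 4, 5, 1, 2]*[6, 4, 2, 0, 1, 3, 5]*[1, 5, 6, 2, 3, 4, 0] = [4, 0, 1, 5, 2, 3, 6]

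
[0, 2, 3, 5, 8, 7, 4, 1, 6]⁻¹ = [0, 7, 1, 2, 6, 3, 8, 5, 4]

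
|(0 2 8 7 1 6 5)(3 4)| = 14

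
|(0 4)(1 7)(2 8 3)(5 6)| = 6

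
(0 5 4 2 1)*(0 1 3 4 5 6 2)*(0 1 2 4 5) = (0 6 4 1 2 3 5)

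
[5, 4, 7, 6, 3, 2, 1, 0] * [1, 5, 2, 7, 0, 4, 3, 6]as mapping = [0→4, 1→0, 2→6, 3→3, 4→7, 5→2, 6→5, 7→1]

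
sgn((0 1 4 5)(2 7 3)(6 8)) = 1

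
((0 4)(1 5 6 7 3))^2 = (1 6 3 5 7)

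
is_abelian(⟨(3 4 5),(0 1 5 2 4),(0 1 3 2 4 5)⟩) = no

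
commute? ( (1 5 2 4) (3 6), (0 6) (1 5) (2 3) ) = no: (1 5 2 4) (3 6)*(0 6) (1 5) (2 3) = (0 6 2 4 5 3), (0 6) (1 5) (2 3)*(1 5 2 4) (3 6) = (0 3 4 1 2 6) 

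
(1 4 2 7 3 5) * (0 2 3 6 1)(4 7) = (0 2 4 3 5)(1 7 6)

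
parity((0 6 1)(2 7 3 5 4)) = even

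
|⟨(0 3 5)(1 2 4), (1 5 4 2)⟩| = 120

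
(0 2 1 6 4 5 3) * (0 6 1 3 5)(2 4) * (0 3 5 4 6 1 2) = (0 6)(1 2 5 4 3)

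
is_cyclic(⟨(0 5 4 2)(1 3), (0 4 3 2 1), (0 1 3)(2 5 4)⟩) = no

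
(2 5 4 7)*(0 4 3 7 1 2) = (0 4 1 2 5 3 7)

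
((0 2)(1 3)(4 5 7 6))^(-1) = (0 2)(1 3)(4 6 7 5)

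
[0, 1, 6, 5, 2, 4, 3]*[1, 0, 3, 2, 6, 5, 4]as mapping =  [0→1, 1→0, 2→4, 3→5, 4→3, 5→6, 6→2]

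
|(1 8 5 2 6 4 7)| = 7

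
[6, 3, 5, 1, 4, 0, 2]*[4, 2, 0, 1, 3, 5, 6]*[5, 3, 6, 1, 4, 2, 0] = [0, 3, 2, 6, 1, 4, 5]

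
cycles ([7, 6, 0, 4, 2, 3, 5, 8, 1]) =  (0 7 8 1 6 5 3 4 2)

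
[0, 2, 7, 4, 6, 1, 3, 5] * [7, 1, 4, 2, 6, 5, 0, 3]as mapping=[0→7, 1→4, 2→3, 3→6, 4→0, 5→1, 6→2, 7→5]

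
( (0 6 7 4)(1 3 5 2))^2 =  (0 7)(1 5)(2 3)(4 6)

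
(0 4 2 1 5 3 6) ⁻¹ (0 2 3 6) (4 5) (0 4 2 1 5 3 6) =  (0 4 1 6) (2 3) 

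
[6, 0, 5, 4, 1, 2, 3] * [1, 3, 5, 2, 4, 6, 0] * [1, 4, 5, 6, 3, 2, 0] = [1, 4, 0, 3, 6, 2, 5]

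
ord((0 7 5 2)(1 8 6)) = 12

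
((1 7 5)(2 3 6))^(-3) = ()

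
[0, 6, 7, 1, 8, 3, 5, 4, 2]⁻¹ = [0, 3, 8, 5, 7, 6, 1, 2, 4]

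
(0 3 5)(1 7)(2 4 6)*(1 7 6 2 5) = (0 3 1 6 5)(2 4)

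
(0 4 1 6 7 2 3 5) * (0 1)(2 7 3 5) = (0 4)(1 6 3 2 5)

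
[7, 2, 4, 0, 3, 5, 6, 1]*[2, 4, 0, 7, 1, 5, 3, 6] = [6, 0, 1, 2, 7, 5, 3, 4]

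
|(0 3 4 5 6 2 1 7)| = 8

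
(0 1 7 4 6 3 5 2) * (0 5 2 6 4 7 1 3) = (0 3 2 5 6)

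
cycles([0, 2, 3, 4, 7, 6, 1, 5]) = (1 2 3 4 7 5 6)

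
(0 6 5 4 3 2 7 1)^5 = (0 2 5 1 3 6 7 4)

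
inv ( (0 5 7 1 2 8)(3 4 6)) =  (0 8 2 1 7 5)(3 6 4)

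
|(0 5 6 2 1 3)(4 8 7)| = 6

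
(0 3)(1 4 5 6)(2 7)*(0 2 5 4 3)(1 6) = (1 3 2 7 5)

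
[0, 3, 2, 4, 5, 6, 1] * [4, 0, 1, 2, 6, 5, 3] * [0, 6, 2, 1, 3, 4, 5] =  [3, 2, 6, 5, 4, 1, 0] 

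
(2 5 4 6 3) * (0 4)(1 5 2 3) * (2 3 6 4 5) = (0 5)(1 2 3 6)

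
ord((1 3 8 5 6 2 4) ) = 7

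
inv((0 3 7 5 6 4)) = (0 4 6 5 7 3)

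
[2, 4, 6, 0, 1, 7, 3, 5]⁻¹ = [3, 4, 0, 6, 1, 7, 2, 5]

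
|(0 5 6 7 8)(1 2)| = 10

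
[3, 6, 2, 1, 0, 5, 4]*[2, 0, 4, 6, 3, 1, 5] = [6, 5, 4, 0, 2, 1, 3]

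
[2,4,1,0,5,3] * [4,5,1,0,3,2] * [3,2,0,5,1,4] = [2,5,4,1,0,3]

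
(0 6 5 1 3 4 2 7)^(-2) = (0 2 3 5)(1 6 7 4)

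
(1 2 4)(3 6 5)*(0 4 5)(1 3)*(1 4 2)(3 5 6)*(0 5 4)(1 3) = (0 2 6 5)(1 3)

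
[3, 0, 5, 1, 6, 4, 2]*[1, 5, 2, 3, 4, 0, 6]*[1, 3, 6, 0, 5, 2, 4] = [0, 3, 1, 2, 4, 5, 6]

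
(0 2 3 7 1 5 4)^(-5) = (0 3 1 4 2 7 5)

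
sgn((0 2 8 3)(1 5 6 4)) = 1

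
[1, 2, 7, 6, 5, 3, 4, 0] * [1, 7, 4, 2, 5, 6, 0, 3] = [7, 4, 3, 0, 6, 2, 5, 1] 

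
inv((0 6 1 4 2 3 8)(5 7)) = (0 8 3 2 4 1 6)(5 7)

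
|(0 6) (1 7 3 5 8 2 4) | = 14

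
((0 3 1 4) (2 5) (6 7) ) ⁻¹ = (0 4 1 3) (2 5) (6 7) 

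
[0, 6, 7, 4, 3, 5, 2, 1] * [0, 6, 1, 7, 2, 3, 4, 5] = [0, 4, 5, 2, 7, 3, 1, 6]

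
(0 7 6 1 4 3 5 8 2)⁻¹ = (0 2 8 5 3 4 1 6 7)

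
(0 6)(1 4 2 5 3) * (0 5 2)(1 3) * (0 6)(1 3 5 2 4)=(2 4 6)(3 5)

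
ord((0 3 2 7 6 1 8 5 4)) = 9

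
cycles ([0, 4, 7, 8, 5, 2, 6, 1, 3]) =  (1 4 5 2 7)(3 8)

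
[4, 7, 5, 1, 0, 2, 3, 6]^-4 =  [0, 1, 2, 3, 4, 5, 6, 7]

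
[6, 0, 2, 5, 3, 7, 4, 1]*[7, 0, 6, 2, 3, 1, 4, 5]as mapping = [0→4, 1→7, 2→6, 3→1, 4→2, 5→5, 6→3, 7→0]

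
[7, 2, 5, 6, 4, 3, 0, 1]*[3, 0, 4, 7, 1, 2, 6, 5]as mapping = [0→5, 1→4, 2→2, 3→6, 4→1, 5→7, 6→3, 7→0]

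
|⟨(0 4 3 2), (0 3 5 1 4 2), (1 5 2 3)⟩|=720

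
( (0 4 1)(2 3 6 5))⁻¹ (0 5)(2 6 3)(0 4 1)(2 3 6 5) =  (2 4)(3 5 6)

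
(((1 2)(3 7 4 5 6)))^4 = (3 6 5 4 7)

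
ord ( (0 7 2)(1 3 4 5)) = 12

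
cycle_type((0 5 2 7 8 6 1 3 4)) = 9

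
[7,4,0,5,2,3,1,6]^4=[4,7,1,3,6,5,0,2]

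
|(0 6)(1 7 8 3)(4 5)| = 4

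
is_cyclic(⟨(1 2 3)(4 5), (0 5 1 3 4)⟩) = no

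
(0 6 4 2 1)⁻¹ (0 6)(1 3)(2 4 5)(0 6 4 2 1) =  (0 3)(1 2 5)(4 6)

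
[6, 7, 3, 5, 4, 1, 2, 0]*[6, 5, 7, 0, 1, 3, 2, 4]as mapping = [0→2, 1→4, 2→0, 3→3, 4→1, 5→5, 6→7, 7→6]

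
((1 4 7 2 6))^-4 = (1 4 7 2 6)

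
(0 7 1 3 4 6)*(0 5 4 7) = (1 3 7)(4 6 5)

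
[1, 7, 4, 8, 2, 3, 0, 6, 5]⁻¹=[6, 0, 4, 5, 2, 8, 7, 1, 3]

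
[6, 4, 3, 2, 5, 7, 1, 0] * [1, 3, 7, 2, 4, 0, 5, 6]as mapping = [0→5, 1→4, 2→2, 3→7, 4→0, 5→6, 6→3, 7→1]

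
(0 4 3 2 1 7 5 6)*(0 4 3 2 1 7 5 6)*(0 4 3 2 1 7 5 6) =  (0 2 5 4 1 6 3 7)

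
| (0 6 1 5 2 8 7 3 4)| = 9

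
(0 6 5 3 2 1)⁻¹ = (0 1 2 3 5 6)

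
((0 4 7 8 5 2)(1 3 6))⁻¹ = (0 2 5 8 7 4)(1 6 3)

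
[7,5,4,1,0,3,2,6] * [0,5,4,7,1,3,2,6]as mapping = [0→6,1→3,2→1,3→5,4→0,5→7,6→4,7→2]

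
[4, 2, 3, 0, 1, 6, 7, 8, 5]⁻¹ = [3, 4, 1, 2, 0, 8, 5, 6, 7]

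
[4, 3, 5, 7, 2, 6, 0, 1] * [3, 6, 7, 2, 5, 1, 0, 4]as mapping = [0→5, 1→2, 2→1, 3→4, 4→7, 5→0, 6→3, 7→6]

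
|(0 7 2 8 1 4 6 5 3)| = 9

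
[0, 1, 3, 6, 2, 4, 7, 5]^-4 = [0, 1, 6, 7, 3, 2, 5, 4]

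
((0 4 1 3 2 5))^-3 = (0 3)(1 5)(2 4)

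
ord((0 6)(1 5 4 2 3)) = 10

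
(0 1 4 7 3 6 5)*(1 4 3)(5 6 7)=(0 4 5)(1 3 7)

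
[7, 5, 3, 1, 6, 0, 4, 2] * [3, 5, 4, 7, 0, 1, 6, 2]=[2, 1, 7, 5, 6, 3, 0, 4]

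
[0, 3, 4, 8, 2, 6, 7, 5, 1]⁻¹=[0, 8, 4, 1, 2, 7, 5, 6, 3]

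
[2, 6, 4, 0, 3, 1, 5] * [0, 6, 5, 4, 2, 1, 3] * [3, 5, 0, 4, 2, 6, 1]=[6, 4, 0, 3, 2, 1, 5]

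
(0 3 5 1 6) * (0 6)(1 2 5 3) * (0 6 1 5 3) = (0 5 2 3)(1 6)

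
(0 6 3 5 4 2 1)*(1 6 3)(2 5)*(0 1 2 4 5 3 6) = (0 6 2)(3 4)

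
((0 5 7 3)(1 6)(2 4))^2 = (0 7)(3 5)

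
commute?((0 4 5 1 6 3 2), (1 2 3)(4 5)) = no:(0 4 5 1 6 3 2) * (1 2 3)(4 5) = (0 5 2)(1 6), (1 2 3)(4 5) * (0 4 5 1 6 3 2) = (0 4 1)(3 6)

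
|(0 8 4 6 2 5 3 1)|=8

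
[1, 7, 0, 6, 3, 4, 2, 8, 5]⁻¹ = [2, 0, 6, 4, 5, 8, 3, 1, 7]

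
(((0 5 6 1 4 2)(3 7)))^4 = (0 4 6)(1 5 2)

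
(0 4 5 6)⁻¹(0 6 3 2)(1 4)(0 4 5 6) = (0 3 2 4)(1 5)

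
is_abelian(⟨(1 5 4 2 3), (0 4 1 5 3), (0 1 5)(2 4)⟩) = no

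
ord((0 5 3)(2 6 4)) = 3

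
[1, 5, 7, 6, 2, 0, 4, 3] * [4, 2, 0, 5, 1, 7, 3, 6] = [2, 7, 6, 3, 0, 4, 1, 5]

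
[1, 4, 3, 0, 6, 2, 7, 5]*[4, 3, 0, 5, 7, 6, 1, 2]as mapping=[0→3, 1→7, 2→5, 3→4, 4→1, 5→0, 6→2, 7→6]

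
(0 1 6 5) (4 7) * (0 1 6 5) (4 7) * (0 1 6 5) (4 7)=(0 5 6 1) (4 7) 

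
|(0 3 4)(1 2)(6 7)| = 6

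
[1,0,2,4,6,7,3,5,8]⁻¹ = [1,0,2,6,3,7,4,5,8]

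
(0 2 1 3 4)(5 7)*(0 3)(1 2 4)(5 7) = (0 4 3 1)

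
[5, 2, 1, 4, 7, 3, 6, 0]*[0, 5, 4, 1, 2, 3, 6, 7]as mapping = [0→3, 1→4, 2→5, 3→2, 4→7, 5→1, 6→6, 7→0]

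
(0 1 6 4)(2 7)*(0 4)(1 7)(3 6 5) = (0 7 2 1 5 3 6)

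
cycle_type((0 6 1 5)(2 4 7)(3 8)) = 2.3.4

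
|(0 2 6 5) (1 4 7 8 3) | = 20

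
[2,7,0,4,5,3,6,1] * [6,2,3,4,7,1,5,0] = [3,0,6,7,1,4,5,2]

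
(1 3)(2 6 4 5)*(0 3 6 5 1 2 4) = (0 3 2 5 4 1 6)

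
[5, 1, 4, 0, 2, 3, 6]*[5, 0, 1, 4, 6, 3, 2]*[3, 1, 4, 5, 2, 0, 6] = [5, 3, 6, 0, 1, 2, 4]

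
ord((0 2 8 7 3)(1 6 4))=15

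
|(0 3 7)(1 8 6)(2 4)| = 6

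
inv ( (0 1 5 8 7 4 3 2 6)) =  (0 6 2 3 4 7 8 5 1)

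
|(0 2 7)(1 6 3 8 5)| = 15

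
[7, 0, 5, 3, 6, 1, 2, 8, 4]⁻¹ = [1, 5, 6, 3, 8, 2, 4, 0, 7]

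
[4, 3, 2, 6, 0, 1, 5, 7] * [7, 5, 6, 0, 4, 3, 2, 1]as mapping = [0→4, 1→0, 2→6, 3→2, 4→7, 5→5, 6→3, 7→1]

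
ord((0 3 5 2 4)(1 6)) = 10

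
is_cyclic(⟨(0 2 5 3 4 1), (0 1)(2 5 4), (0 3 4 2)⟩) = no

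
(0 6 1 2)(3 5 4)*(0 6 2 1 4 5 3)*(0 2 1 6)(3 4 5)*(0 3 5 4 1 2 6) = (0 2 3 1)(4 6)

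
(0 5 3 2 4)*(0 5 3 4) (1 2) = (0 3 1 2) (4 5) 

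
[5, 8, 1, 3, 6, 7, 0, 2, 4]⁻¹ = [6, 2, 7, 3, 8, 0, 4, 5, 1]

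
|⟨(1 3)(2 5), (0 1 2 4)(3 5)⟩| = 36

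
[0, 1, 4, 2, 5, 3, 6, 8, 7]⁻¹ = [0, 1, 3, 5, 2, 4, 6, 8, 7]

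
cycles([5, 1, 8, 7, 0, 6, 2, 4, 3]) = (0 5 6 2 8 3 7 4)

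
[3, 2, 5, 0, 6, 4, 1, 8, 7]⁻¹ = [3, 6, 1, 0, 5, 2, 4, 8, 7]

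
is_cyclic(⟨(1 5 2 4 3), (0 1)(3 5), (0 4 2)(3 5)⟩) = no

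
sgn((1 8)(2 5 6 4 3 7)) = 1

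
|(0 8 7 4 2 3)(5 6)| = 6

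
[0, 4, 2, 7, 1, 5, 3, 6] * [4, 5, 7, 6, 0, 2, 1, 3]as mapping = [0→4, 1→0, 2→7, 3→3, 4→5, 5→2, 6→6, 7→1]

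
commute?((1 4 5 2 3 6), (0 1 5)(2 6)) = no:(1 4 5 2 3 6) * (0 1 5)(2 6) = (0 1 4)(2 3)(5 6), (0 1 5)(2 6) * (1 4 5 2 3 6) = (0 4 5)(1 2)(3 6)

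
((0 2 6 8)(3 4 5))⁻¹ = (0 8 6 2)(3 5 4)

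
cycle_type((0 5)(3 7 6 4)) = 2.4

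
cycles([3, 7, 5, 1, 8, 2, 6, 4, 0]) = (0 3 1 7 4 8)(2 5)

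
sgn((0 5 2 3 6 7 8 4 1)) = 1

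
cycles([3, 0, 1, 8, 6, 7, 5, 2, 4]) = (0 3 8 4 6 5 7 2 1)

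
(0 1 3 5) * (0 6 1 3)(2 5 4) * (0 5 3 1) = (0 1 5 6)(2 3 4)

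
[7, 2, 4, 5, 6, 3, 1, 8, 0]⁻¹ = [8, 6, 1, 5, 2, 3, 4, 0, 7]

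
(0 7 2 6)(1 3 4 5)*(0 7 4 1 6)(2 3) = (0 4 5 6 7 3 1 2)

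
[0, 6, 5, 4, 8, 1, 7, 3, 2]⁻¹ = [0, 5, 8, 7, 3, 2, 1, 6, 4]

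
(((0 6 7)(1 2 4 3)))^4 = (0 6 7)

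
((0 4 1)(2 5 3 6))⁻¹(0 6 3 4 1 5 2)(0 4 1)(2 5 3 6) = (0 3 5 4 2 6 1)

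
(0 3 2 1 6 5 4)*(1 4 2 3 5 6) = (0 5 2 4)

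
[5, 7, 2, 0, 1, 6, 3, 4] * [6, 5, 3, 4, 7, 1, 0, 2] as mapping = [0→1, 1→2, 2→3, 3→6, 4→5, 5→0, 6→4, 7→7] 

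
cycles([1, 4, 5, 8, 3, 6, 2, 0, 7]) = (0 1 4 3 8 7) (2 5 6) 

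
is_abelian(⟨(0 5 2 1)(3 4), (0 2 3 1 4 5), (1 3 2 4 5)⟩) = no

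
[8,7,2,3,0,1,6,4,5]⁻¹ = [4,5,2,3,7,8,6,1,0]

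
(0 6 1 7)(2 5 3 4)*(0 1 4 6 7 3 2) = (0 7 1 3 6 4)(2 5)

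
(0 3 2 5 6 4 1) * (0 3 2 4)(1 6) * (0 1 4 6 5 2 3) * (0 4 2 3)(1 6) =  (1 4 5 2 3)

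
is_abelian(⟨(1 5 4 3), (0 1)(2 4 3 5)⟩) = no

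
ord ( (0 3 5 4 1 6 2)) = 7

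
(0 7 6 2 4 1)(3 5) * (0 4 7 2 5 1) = (0 2 7 6 5 3 1 4)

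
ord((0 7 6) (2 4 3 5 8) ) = 15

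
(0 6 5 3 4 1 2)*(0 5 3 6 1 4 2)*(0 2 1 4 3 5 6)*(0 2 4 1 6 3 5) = (0 1 4 5 2 3 6)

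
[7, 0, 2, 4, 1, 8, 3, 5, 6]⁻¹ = [1, 4, 2, 6, 3, 7, 8, 0, 5]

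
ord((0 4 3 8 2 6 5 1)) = 8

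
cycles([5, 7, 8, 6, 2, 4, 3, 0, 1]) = (0 5 4 2 8 1 7)(3 6)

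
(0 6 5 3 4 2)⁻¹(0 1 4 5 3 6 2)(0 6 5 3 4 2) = (0 6 1 2 3 4 5)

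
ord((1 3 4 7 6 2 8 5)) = 8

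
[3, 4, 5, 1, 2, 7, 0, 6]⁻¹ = [6, 3, 4, 0, 1, 2, 7, 5]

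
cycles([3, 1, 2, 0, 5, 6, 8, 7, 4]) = (0 3)(4 5 6 8)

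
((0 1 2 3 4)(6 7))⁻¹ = (0 4 3 2 1)(6 7)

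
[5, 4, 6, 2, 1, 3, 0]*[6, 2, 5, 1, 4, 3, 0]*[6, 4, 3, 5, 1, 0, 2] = [5, 1, 6, 0, 3, 4, 2]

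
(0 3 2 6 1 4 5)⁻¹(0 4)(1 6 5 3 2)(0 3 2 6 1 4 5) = (0 2 6 4 1)(3 5)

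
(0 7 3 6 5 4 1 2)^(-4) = (0 5)(1 3)(2 6)(4 7)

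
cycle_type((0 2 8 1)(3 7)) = 2.4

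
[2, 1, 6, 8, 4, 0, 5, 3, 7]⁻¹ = [5, 1, 0, 7, 4, 6, 2, 8, 3]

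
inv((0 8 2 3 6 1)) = (0 1 6 3 2 8)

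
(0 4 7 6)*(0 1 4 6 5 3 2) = (0 6 1 4 7 5 3 2)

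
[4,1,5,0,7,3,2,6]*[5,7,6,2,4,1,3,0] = [4,7,1,5,0,2,6,3]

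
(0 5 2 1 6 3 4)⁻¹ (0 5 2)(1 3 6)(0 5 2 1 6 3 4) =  (1 5 2)(3 6 4)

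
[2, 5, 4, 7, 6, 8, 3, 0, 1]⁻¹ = [7, 8, 0, 6, 2, 1, 4, 3, 5]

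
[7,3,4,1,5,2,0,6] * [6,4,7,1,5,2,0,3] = [3,1,5,4,2,7,6,0]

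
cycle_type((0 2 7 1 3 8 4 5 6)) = 9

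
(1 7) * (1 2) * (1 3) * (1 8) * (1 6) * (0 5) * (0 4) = (0 5 4)(1 7 2 3 8 6)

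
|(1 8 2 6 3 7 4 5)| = 8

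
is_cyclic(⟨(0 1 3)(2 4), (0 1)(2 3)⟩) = no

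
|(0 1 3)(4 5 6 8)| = 12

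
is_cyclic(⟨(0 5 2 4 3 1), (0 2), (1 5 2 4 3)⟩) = no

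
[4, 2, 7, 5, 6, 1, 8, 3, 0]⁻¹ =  [8, 5, 1, 7, 0, 3, 4, 2, 6]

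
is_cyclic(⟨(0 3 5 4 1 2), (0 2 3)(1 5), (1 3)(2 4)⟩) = no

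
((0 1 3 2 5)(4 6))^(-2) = (0 2 1 5 3)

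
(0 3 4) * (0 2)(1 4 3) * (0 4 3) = (0 1 3)(2 4)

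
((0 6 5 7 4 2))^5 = (0 2 4 7 5 6)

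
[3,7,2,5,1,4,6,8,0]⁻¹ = [8,4,2,0,5,3,6,1,7]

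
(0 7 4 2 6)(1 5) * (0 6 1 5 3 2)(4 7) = (0 4)(1 3 2)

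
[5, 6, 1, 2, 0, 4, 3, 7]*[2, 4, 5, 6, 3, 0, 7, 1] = [0, 7, 4, 5, 2, 3, 6, 1]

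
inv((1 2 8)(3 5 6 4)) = (1 8 2)(3 4 6 5)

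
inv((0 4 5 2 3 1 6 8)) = (0 8 6 1 3 2 5 4)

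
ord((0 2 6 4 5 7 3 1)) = 8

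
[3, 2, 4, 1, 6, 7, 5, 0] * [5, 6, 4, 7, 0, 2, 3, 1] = [7, 4, 0, 6, 3, 1, 2, 5]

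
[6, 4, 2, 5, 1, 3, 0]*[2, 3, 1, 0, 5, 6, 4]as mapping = [0→4, 1→5, 2→1, 3→6, 4→3, 5→0, 6→2]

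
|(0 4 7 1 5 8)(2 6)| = 6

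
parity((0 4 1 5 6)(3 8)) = odd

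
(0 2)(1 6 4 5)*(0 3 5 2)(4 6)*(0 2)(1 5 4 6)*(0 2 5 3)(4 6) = (0 5 3 6 1 4 2)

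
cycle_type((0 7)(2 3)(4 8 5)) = 2^2.3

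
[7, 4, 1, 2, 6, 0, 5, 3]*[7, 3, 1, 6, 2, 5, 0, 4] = [4, 2, 3, 1, 0, 7, 5, 6]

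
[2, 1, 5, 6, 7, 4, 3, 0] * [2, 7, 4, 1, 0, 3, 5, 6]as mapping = [0→4, 1→7, 2→3, 3→5, 4→6, 5→0, 6→1, 7→2]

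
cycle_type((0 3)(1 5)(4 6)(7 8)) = 2^4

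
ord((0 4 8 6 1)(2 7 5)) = 15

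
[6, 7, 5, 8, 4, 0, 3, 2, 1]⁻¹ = [5, 8, 7, 6, 4, 2, 0, 1, 3]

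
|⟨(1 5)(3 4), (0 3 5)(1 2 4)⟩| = 12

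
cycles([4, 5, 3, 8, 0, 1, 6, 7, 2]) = (0 4)(1 5)(2 3 8)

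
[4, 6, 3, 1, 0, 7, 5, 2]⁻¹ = [4, 3, 7, 2, 0, 6, 1, 5]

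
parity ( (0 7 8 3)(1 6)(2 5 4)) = even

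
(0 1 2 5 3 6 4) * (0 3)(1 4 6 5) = (0 4 3 5)(1 2)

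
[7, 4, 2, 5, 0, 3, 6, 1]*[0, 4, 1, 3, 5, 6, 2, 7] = [7, 5, 1, 6, 0, 3, 2, 4]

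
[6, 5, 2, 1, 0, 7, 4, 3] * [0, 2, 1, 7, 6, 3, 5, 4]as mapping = [0→5, 1→3, 2→1, 3→2, 4→0, 5→4, 6→6, 7→7]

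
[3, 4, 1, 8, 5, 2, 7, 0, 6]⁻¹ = [7, 2, 5, 0, 1, 4, 8, 6, 3]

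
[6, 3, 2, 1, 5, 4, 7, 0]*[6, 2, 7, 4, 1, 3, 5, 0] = [5, 4, 7, 2, 3, 1, 0, 6]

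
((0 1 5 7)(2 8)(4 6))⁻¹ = (0 7 5 1)(2 8)(4 6)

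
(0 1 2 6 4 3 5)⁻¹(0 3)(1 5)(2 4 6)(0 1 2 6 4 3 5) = (0 2)(1 5)(3 4 6)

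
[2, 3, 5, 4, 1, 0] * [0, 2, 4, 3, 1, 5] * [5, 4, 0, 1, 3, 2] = [3, 1, 2, 4, 0, 5]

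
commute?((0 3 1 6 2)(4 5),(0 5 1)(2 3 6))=no:(0 3 1 6 2)(4 5)*(0 5 1)(2 3 6)=(0 6 3)(1 2 5 4),(0 5 1)(2 3 6)*(0 3 1 6 2)(4 5)=(0 4 5 6)(1 3 2)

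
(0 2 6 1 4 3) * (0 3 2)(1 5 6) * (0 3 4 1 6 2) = (0 3 4)(2 6 5)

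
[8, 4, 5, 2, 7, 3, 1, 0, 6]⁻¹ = [7, 6, 3, 5, 1, 2, 8, 4, 0]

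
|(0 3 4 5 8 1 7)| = 7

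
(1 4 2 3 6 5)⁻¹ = (1 5 6 3 2 4)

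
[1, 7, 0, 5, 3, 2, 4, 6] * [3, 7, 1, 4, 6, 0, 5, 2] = [7, 2, 3, 0, 4, 1, 6, 5]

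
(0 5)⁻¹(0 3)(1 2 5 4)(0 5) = (0 4 1 2)(3 5)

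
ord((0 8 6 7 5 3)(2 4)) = 6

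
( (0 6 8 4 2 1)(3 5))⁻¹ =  (0 1 2 4 8 6)(3 5)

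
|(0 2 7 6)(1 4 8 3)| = 4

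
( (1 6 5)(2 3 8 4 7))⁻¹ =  (1 5 6)(2 7 4 8 3)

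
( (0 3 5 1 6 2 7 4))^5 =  (0 2 5 4 6 3 7 1)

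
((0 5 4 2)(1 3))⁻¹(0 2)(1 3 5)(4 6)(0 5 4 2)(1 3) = (0 5)(1 4 3)(2 6)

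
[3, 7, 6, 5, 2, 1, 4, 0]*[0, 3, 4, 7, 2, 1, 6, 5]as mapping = [0→7, 1→5, 2→6, 3→1, 4→4, 5→3, 6→2, 7→0]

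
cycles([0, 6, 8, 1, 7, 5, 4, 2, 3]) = (1 6 4 7 2 8 3)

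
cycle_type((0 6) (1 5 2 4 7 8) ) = 2.6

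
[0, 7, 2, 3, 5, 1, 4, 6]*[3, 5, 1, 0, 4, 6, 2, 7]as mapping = [0→3, 1→7, 2→1, 3→0, 4→6, 5→5, 6→4, 7→2]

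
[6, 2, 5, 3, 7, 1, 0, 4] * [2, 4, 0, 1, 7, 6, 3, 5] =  [3, 0, 6, 1, 5, 4, 2, 7]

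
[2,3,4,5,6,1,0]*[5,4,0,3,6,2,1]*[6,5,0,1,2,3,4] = [6,1,4,0,5,2,3]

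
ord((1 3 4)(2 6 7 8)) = 12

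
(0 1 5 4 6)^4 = (0 6 4 5 1)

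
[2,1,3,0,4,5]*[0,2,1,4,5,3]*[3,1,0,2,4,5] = [1,0,4,3,5,2]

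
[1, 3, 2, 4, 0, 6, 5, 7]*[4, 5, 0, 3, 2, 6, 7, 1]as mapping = [0→5, 1→3, 2→0, 3→2, 4→4, 5→7, 6→6, 7→1]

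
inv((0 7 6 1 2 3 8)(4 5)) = (0 8 3 2 1 6 7)(4 5)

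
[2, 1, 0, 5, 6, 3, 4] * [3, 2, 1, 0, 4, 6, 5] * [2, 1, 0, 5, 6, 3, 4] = [1, 0, 5, 4, 3, 2, 6]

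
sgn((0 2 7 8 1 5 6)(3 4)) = -1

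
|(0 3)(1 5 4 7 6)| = 10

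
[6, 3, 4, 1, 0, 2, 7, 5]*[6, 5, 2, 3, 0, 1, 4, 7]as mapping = [0→4, 1→3, 2→0, 3→5, 4→6, 5→2, 6→7, 7→1]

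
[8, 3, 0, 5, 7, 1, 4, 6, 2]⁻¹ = [2, 5, 8, 1, 6, 3, 7, 4, 0]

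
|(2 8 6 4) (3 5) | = 4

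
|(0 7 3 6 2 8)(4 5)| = 6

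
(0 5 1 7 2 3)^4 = (0 2 1)(3 7 5)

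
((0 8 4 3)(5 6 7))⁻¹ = (0 3 4 8)(5 7 6)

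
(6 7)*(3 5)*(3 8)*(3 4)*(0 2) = (0 2)(3 5 8 4)(6 7)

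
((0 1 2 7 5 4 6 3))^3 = (0 7 6 1 5 3 2 4)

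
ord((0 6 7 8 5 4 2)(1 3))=14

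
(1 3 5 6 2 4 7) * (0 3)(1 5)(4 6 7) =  (0 3 1)(2 6)(5 7)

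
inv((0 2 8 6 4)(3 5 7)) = (0 4 6 8 2)(3 7 5)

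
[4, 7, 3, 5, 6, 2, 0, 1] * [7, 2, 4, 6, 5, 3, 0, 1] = [5, 1, 6, 3, 0, 4, 7, 2]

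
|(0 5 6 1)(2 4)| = 4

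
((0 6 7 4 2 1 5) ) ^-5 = (0 7 2 5 6 4 1) 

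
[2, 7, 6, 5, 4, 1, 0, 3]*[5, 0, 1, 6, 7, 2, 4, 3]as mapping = [0→1, 1→3, 2→4, 3→2, 4→7, 5→0, 6→5, 7→6]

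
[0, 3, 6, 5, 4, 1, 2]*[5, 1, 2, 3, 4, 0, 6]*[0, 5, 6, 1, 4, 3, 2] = [3, 1, 2, 0, 4, 5, 6]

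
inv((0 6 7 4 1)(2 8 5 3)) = (0 1 4 7 6)(2 3 5 8)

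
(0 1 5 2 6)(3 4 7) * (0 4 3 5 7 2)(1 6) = (0 6 4 2 1 7 5)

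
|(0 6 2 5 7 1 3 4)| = 8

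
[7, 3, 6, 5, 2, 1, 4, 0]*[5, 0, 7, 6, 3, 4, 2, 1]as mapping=[0→1, 1→6, 2→2, 3→4, 4→7, 5→0, 6→3, 7→5]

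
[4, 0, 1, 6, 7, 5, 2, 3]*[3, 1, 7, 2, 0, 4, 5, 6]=[0, 3, 1, 5, 6, 4, 7, 2]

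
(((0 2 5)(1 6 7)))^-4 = (0 5 2)(1 7 6)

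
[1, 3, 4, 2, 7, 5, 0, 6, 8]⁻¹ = [6, 0, 3, 1, 2, 5, 7, 4, 8]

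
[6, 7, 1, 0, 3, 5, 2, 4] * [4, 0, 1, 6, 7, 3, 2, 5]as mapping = [0→2, 1→5, 2→0, 3→4, 4→6, 5→3, 6→1, 7→7]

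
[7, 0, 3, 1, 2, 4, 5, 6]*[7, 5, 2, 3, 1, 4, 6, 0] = [0, 7, 3, 5, 2, 1, 4, 6]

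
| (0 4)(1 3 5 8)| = 4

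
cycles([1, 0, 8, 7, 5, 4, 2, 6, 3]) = (0 1) (2 8 3 7 6) (4 5) 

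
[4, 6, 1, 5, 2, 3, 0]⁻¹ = [6, 2, 4, 5, 0, 3, 1]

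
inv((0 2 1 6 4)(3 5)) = (0 4 6 1 2)(3 5)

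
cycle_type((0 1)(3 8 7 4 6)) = 2.5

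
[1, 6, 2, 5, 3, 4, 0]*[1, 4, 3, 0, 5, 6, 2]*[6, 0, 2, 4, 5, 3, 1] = [5, 2, 4, 1, 6, 3, 0]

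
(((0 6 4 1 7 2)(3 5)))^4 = (0 7 4)(1 6 2)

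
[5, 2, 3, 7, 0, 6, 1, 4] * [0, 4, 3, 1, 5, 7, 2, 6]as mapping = [0→7, 1→3, 2→1, 3→6, 4→0, 5→2, 6→4, 7→5]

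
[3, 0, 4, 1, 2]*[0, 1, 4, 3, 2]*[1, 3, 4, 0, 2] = [0, 1, 4, 3, 2]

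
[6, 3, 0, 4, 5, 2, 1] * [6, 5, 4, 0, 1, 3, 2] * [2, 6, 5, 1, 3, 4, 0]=[5, 2, 0, 6, 1, 3, 4]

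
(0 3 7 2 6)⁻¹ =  (0 6 2 7 3)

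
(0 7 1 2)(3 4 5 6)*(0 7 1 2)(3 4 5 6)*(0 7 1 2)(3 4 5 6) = (0 2 1 7)(3 6 5 4)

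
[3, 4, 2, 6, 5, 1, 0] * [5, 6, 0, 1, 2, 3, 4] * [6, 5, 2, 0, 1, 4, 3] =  [5, 2, 6, 1, 0, 3, 4]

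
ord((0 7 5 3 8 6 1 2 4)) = 9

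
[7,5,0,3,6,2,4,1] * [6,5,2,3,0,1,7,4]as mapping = [0→4,1→1,2→6,3→3,4→7,5→2,6→0,7→5]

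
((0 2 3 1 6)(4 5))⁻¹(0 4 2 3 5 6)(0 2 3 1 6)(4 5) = (0 2 5 3 1 4)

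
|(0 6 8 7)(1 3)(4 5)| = 4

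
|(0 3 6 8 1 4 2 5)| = 8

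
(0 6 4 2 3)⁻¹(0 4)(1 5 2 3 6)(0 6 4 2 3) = (0 4 1 5 3)(2 6)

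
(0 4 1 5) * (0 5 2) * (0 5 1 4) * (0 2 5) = (0 2)(1 5)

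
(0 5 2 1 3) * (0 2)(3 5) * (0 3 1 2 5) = (0 1)(3 5)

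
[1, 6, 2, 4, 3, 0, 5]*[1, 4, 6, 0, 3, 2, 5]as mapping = [0→4, 1→5, 2→6, 3→3, 4→0, 5→1, 6→2]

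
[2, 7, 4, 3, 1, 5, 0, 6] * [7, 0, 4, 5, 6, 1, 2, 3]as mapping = [0→4, 1→3, 2→6, 3→5, 4→0, 5→1, 6→7, 7→2]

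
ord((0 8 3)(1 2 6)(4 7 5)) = 3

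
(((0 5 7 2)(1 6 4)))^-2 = (0 7)(1 6 4)(2 5)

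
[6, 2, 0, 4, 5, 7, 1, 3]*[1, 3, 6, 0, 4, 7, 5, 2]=[5, 6, 1, 4, 7, 2, 3, 0]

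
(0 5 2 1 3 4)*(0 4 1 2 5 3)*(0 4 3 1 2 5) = (0 1 4 3 2 5)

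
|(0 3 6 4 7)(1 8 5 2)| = 20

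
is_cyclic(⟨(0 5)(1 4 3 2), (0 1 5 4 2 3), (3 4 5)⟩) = no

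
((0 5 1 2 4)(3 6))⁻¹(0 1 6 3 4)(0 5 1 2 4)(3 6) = (0 5 2 3 6)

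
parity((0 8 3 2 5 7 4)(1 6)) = odd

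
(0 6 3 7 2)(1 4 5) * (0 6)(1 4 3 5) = (1 3 7 2 6 5 4)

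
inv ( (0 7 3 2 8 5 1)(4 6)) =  (0 1 5 8 2 3 7)(4 6)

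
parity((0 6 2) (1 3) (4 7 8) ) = odd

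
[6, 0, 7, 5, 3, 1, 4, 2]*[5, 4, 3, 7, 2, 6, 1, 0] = [1, 5, 0, 6, 7, 4, 2, 3]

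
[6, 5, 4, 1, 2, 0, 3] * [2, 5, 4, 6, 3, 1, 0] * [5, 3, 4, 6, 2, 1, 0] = [5, 3, 6, 1, 2, 4, 0]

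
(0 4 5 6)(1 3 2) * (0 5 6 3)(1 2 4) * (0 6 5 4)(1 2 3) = (0 2 3)(1 6 4 5)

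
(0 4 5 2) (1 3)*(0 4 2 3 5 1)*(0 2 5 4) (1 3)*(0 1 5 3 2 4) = (0 3 4 2 1) 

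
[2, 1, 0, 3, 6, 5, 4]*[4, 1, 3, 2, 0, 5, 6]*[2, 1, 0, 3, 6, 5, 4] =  [3, 1, 6, 0, 4, 5, 2]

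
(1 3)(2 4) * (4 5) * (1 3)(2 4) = (2 5)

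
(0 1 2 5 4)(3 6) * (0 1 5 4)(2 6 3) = (0 5)(1 6 2 4)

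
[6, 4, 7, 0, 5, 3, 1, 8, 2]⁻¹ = [3, 6, 8, 5, 1, 4, 0, 2, 7]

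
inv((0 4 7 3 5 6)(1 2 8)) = (0 6 5 3 7 4)(1 8 2)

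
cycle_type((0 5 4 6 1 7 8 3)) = 8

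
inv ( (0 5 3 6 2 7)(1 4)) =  (0 7 2 6 3 5)(1 4)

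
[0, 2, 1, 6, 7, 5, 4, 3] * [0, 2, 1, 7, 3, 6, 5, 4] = [0, 1, 2, 5, 4, 6, 3, 7]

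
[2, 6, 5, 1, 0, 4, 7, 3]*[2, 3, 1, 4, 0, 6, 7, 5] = [1, 7, 6, 3, 2, 0, 5, 4]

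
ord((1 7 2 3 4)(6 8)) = 10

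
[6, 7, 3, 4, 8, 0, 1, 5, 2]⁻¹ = [5, 6, 8, 2, 3, 7, 0, 1, 4]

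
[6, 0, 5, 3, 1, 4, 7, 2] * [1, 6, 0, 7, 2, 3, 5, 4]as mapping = [0→5, 1→1, 2→3, 3→7, 4→6, 5→2, 6→4, 7→0]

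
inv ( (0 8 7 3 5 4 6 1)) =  (0 1 6 4 5 3 7 8)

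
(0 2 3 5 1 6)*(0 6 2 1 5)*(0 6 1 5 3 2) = (0 5 3 6 1)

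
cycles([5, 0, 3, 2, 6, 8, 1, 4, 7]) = (0 5 8 7 4 6 1)(2 3)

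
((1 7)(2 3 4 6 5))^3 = (1 7)(2 6 3 5 4)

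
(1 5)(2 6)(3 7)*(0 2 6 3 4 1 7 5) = (0 2 3 5 7 4 1)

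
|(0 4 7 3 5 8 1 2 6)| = 9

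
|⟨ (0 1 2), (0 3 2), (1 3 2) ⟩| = 12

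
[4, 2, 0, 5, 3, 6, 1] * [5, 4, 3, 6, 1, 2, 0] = [1, 3, 5, 2, 6, 0, 4] 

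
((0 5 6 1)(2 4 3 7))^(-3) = (0 5 6 1)(2 4 3 7)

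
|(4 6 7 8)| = 4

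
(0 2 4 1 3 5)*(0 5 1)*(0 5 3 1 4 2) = (3 4 5)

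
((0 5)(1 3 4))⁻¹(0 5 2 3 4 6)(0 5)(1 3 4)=(0 2 4 1 6 5)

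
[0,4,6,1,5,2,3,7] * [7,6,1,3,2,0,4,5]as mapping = [0→7,1→2,2→4,3→6,4→0,5→1,6→3,7→5]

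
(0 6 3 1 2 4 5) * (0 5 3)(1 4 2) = (0 6)(3 4)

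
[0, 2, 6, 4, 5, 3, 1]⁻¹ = [0, 6, 1, 5, 3, 4, 2]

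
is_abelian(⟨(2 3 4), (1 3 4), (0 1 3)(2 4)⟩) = no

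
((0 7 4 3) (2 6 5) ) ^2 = (0 4) (2 5 6) (3 7) 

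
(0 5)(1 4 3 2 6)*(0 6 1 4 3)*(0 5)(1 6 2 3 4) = (1 4 5 2 6)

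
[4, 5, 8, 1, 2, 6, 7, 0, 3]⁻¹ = [7, 3, 4, 8, 0, 1, 5, 6, 2]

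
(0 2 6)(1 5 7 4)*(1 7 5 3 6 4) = (0 2 4 7 1 3 6)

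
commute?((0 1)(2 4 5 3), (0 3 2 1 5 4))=no:(0 1)(2 4 5 3)*(0 3 2 1 5 4)=(0 5 2)(1 3), (0 3 2 1 5 4)*(0 1)(2 4 5 3)=(0 2)(1 3 4)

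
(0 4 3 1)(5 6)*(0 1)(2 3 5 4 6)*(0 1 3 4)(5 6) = (0 5 2 4 6)(1 3)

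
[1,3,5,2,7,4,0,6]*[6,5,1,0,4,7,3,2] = [5,0,7,1,2,4,6,3]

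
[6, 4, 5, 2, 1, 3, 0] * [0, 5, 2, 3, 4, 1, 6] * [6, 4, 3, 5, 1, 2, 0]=[0, 1, 4, 3, 2, 5, 6]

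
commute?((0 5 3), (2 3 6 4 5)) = no:(0 5 3)*(2 3 6 4 5) = (0 2 3)(4 5 6), (2 3 6 4 5)*(0 5 3) = (0 5 2)(3 6 4)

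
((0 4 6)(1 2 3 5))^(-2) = (0 4 6)(1 3)(2 5)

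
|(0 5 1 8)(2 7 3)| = 12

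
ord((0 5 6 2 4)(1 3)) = 10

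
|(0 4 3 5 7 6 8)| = 7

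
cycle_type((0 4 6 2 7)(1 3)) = 2.5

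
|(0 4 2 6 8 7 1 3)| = 8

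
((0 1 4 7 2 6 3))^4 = (0 2 1 6 4 3 7)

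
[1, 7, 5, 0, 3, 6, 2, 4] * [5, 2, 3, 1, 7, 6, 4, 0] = [2, 0, 6, 5, 1, 4, 3, 7]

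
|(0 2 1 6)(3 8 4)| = 12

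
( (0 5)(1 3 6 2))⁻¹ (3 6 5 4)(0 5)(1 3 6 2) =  (0 4 6 2)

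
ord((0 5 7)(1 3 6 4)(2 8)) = 12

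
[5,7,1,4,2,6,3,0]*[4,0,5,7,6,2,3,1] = [2,1,0,6,5,3,7,4]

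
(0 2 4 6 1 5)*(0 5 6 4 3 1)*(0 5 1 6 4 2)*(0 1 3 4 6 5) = (0 1 6)(2 4)(3 5)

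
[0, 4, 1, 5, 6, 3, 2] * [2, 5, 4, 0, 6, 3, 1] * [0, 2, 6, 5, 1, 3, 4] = [6, 4, 3, 5, 2, 0, 1]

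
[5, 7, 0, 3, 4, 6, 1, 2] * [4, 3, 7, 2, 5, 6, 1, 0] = [6, 0, 4, 2, 5, 1, 3, 7]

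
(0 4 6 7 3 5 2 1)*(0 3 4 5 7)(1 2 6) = (0 5 6)(1 3 7 4)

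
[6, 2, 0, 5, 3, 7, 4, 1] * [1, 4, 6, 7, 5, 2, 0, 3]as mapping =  [0→0, 1→6, 2→1, 3→2, 4→7, 5→3, 6→5, 7→4]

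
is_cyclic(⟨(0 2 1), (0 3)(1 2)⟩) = no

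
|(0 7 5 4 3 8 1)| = 7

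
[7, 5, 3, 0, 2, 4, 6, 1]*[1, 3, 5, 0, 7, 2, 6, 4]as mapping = [0→4, 1→2, 2→0, 3→1, 4→5, 5→7, 6→6, 7→3]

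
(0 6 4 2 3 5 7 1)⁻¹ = (0 1 7 5 3 2 4 6)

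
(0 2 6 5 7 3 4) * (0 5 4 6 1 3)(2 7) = (0 7)(1 3 6 4 5 2)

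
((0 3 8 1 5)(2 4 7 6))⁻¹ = (0 5 1 8 3)(2 6 7 4)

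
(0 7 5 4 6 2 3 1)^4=(0 6)(1 4)(2 7)(3 5)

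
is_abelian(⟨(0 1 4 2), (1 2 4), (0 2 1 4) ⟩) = no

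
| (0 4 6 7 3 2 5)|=7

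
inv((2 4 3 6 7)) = (2 7 6 3 4)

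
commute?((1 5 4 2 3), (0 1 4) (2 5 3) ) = no:(1 5 4 2 3) * (0 1 4) (2 5 3) = (0 1 3 4 5), (0 1 4) (2 5 3) * (1 5 4 2 3) = (0 5 1 2 4) 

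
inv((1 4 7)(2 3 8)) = (1 7 4)(2 8 3)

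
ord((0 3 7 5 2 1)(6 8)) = 6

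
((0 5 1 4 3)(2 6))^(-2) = (0 4 5 3 1)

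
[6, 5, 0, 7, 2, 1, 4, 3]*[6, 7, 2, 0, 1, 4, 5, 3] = [5, 4, 6, 3, 2, 7, 1, 0]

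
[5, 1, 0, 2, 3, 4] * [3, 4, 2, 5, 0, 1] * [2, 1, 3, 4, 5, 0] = [1, 5, 4, 3, 0, 2]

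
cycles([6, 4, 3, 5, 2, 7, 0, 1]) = (0 6)(1 4 2 3 5 7)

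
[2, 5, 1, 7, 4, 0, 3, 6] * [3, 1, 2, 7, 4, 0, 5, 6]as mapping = [0→2, 1→0, 2→1, 3→6, 4→4, 5→3, 6→7, 7→5]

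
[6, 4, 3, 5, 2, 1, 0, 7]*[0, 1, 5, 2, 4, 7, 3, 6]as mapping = [0→3, 1→4, 2→2, 3→7, 4→5, 5→1, 6→0, 7→6]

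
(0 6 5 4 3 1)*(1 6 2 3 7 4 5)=(0 2 3 6 1) (4 7) 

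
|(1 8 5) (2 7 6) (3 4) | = 6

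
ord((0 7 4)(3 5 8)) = 3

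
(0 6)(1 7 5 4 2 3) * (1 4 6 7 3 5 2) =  (0 7 2 5 6)(1 3 4)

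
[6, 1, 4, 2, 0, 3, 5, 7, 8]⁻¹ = [4, 1, 3, 5, 2, 6, 0, 7, 8]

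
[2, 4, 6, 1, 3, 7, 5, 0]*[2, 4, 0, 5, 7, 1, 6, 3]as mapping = [0→0, 1→7, 2→6, 3→4, 4→5, 5→3, 6→1, 7→2]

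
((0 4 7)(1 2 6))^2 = (0 7 4)(1 6 2)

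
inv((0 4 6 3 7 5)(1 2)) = (0 5 7 3 6 4)(1 2)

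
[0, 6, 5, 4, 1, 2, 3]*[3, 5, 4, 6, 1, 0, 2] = [3, 2, 0, 1, 5, 4, 6]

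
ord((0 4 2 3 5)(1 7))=10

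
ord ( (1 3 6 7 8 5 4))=7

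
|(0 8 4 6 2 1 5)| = 7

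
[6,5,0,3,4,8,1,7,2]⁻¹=[2,6,8,3,4,1,0,7,5]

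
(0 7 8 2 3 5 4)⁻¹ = (0 4 5 3 2 8 7)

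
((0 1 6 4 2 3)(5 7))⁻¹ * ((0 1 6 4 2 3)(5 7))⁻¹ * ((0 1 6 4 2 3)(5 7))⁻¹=(0 4)(1 2)(3 6)(5 7)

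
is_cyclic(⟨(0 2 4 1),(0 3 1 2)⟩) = no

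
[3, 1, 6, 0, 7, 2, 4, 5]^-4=[0, 1, 6, 3, 7, 2, 4, 5]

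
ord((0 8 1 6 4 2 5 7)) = 8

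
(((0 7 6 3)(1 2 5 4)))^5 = (0 7 6 3)(1 2 5 4)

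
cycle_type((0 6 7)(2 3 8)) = 3^2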